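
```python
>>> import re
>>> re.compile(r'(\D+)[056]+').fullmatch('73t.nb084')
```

Pattern: one or more of a non-digit (captured); then one or more of one of [056].
For `fullmatch`, every character of the input must be accounted for by the pattern.
Here there's no way to consume every character, so the call returns None.

None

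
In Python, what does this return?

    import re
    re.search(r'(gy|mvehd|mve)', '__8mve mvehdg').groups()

The match spans [3:6] → 'mve'.
Captured: group 1 = 'mve'.

('mve',)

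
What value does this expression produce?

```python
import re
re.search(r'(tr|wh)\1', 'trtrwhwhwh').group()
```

'trtr'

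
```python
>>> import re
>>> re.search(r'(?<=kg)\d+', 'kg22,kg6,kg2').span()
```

(2, 4)

The positive lookaround only admits positions where the adjacent text matches; those characters stay outside the span.
`re.search` scans for the first position where the pattern succeeds.
The match spans [2:4] → '22'.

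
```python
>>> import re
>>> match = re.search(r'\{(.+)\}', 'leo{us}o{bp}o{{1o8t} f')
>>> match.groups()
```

('us}o{bp}o{{1o8t',)

The match spans [3:20] → '{us}o{bp}o{{1o8t}'.
Captured: group 1 = 'us}o{bp}o{{1o8t'.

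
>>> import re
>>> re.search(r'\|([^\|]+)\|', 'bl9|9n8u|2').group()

'|9n8u|'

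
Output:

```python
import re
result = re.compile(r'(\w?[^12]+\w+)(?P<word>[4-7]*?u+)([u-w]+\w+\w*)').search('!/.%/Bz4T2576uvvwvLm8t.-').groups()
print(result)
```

('!/.%/Bz4T2576', 'u', 'vvwvLm8t')

The match spans [0:22] → '!/.%/Bz4T2576uvvwvLm8t'.
Captured: group 1 = '!/.%/Bz4T2576', group 2 = 'u', group 3 = 'vvwvLm8t'.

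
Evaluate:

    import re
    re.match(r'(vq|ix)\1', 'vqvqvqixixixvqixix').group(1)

'vq'

The backreference `\1` re-matches whatever the first group consumed, character for character.
`match` is anchored at position 0; if the pattern doesn't fit there, it returns None.
The match spans [0:4] → 'vqvq'.
Captured: group 1 = 'vq'.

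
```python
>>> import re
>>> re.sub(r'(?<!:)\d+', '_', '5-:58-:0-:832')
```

'_-:5_-:0-:8_'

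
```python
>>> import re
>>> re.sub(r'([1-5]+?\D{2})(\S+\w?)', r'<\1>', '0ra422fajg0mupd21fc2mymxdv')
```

'0ra<422fa>'

Pattern: one or more of a character in [1-5] (lazy), then exactly 2 of a non-digit (captured); then one or more of a non-whitespace character, then optionally a word character (captured).
Matches: at [3:26] → '422fajg0mupd21fc2mymxdv'.
Each match is replaced using the text its own group 1 captured.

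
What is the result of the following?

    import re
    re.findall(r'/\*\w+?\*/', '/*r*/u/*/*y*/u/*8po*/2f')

No capturing groups, so `findall` returns the 3 full match strings.

['/*r*/', '/*y*/', '/*8po*/']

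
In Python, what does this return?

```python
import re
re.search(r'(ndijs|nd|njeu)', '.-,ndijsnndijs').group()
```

'ndijs'

Alternation isn't longest-match — the leftmost alternative that fits at this position is chosen.
The match spans [3:8] → 'ndijs'.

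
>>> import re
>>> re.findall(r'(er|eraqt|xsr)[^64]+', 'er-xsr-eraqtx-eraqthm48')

['er']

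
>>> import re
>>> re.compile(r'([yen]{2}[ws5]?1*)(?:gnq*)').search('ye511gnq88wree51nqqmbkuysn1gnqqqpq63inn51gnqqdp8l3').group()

This matches exactly 2 of one of [yen], then optionally one of [ws5], then zero or more of the literal '1' (captured); then the literal 'gn', then zero or more of a literal 'q' (non-capturing group).
The match spans [0:8] → 'ye511gnq'.

'ye511gnq'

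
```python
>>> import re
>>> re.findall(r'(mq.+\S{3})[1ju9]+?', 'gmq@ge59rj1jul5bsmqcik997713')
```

Because there's exactly one group, `findall` drops the full match and keeps group 1 from the one hit.

['mq@ge59rj1jul5bsmqcik9977']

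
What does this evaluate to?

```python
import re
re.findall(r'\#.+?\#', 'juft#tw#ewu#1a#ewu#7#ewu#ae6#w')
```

`findall` yields the raw match text (4 of them) because the pattern has no groups.

['#tw#', '#1a#', '#7#', '#ae6#']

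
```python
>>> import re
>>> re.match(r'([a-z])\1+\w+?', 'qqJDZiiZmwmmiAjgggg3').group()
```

`\1` has to match the exact text group 1 already captured.
`match` is anchored at position 0; if the pattern doesn't fit there, it returns None.
The match spans [0:3] → 'qqJ'.
Captured: group 1 = 'q'.

'qqJ'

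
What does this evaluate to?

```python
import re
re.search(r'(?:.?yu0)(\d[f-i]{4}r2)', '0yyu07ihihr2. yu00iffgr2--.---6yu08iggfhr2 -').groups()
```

The pattern matches optionally any character, then the literal 'yu0' (non-capturing group); then a digit, then exactly 4 of a character in [f-i], then the literal 'r2' (captured).
`re.search` scans for the first position where the pattern succeeds.
The match spans [1:12] → 'yyu07ihihr2'.
Captured: group 1 = '7ihihr2'.

('7ihihr2',)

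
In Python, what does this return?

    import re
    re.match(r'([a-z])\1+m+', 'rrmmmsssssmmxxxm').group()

'rrmmm'

`re.match` won't scan ahead — the pattern has to work from the very first character.
The match spans [0:5] → 'rrmmm'.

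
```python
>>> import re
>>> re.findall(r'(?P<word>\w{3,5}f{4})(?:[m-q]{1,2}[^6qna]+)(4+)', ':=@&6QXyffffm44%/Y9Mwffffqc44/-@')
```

This matches 3 to 5 of a word character, then exactly 4 of a literal 'f' (captured as 'word'); then 1 to 2 of a character in [m-q], then one or more of any character except [6qna] (non-capturing group); then one or more of a literal '4' (captured).
Walking the string: at [4:15] match '6QXyffffm44', groups = ('6QXyffff', '4'); at [17:29] match 'Y9Mwffffqc44', groups = ('Y9Mwffff', '4').
`findall` packs the 2 group values into a tuple for every match.

[('6QXyffff', '4'), ('Y9Mwffff', '4')]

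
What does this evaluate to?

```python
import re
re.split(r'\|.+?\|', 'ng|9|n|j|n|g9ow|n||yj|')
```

['ng', 'n', 'n', 'n', '']

Because the quantifier is non-greedy, it stops expanding at the earliest point where the rest of the pattern can succeed.
Splitting on the pattern gives 5 pieces.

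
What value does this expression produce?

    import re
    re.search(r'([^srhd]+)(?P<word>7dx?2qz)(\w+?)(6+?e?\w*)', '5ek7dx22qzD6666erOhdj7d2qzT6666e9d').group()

'j7d2qzT6666e9d'

The match spans [20:34] → 'j7d2qzT6666e9d'.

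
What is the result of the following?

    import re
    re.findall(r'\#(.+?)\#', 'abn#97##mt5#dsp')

The `?` after the quantifier makes it lazy — it takes as little as possible before letting the rest of the pattern try.
Because there's exactly one group, `findall` drops the full match and keeps group 1 from each hit.

['97', 'mt5']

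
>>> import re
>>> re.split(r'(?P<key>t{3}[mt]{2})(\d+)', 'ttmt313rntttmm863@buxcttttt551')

['ttmt313rn', 'tttmm', '863', '@buxc', 'ttttt', '551', '']

The pattern matches exactly 3 of a literal 't', then exactly 2 of one of [mt] (captured as 'key'); then one or more of a digit (captured).
Because the pattern has a capturing group, `split` also inserts each captured text between the pieces.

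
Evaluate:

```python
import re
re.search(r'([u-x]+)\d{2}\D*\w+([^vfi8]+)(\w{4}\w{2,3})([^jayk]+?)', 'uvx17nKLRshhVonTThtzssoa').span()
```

The pattern matches one or more of a character in [u-x] (captured); then exactly 2 of a digit, then zero or more of a non-digit, then one or more of a word character; then one or more of any character except [vfi8] (captured); then exactly 4 of a word character, then 2 to 3 of a word character (captured); then one or more of any character except [jayk] (lazy) (captured).
`re.search` tries every starting position until one works.
The match spans [0:23] → 'uvx17nKLRshhVonTThtzsso'.
Captured: group 1 = 'uvx', group 2 = 'T', group 3 = 'Thtzss', group 4 = 'o'.

(0, 23)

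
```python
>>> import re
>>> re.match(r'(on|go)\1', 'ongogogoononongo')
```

A backreference is literal: `\1` must see the identical characters the first group matched.
`match` is anchored at position 0; if the pattern doesn't fit there, it returns None.
Here position 0 doesn't satisfy it, so the call returns None.

None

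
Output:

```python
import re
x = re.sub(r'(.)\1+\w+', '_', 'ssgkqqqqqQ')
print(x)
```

_

`\1` is not a pattern — it's the concrete string captured by group 1, re-applied verbatim.
Matches: at [0:10] → 'ssgkqqqqqQ'.
Every occurrence is swapped for '_'.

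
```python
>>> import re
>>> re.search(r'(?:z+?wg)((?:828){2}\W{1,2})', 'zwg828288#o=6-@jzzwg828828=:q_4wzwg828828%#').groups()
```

('828828=:',)

Pattern: one or more of a literal 'z' (lazy), then the literal 'wg' (non-capturing group); then the literal '828' repeated 2 times, then 1 to 2 of a non-word character (captured).
`re.search` scans for the first position where the pattern succeeds.
The match spans [16:28] → 'zzwg828828=:'.
Captured: group 1 = '828828=:'.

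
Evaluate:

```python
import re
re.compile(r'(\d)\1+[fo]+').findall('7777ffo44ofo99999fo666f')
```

`\1` has to match the exact text group 1 already captured.
One capturing group, so `findall` returns just the captured substring from each match — 4 in all.

['7', '4', '9', '6']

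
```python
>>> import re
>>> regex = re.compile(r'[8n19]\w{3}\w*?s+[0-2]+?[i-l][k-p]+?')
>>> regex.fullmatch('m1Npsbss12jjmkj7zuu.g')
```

`re.fullmatch` requires the pattern to consume the entire string.
Here the string isn't matched end-to-end, so the call returns None.

None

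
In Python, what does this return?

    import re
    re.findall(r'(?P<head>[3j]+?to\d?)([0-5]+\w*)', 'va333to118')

[('333to1', '18')]

Pattern: one or more of one of [3j] (lazy), then the literal 'to', then optionally a digit (captured as 'head'); then one or more of a character in [0-5], then zero or more of a word character (captured).
Walking the string: at [2:10] match '333to118', groups = ('333to1', '18').
2 groups means the one result is a tuple of 2 captured strings — 1 here.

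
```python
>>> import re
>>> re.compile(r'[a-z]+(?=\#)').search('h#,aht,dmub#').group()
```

The `(?=…)`/`(?<=…)` assertion just peeks at neighbouring text; it doesn't advance the match position.
`re.search` scans for the first position where the pattern succeeds.
The match spans [0:1] → 'h'.

'h'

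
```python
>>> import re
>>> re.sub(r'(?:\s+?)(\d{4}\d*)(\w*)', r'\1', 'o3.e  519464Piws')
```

Pattern: one or more of whitespace (lazy) (non-capturing group); then exactly 4 of a digit, then zero or more of a digit (captured); then zero or more of a word character (captured).
Matches: at [4:16] → '  519464Piws'.
Each match is replaced using the text its own group 1 captured.

'o3.e519464'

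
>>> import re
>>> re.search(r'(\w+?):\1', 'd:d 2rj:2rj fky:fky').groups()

('d',)

`\1` is not a pattern — it's the concrete string captured by group 1, re-applied verbatim.
`re.search` tries every starting position until one works.
The match spans [0:3] → 'd:d'.
Captured: group 1 = 'd'.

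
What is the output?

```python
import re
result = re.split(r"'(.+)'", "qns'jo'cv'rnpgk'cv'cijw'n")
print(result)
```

['qns', "jo'cv'rnpgk'cv'cijw", 'n']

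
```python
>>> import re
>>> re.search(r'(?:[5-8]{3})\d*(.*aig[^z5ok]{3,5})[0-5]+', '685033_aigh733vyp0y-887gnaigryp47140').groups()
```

('_aigh733vyp0y-887gnaigryp47',)

The match spans [0:36] → '685033_aigh733vyp0y-887gnaigryp47140'.
Captured: group 1 = '_aigh733vyp0y-887gnaigryp47'.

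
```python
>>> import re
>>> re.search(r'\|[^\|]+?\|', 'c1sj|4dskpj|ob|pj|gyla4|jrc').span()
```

The match spans [4:12] → '|4dskpj|'.

(4, 12)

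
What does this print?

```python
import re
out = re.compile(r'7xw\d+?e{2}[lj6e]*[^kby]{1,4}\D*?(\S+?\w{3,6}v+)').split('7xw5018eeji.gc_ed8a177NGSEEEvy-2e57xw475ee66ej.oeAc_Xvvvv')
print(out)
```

['', '_ed8a177NGSEEEv', 'y-2e5', 'c_Xvvvv', '']

A `+?`/`*?`/`{m,n}?` starts at its minimum and grows only as far as needed for what follows to match.
The group in the pattern means `split` returns the separators' captures alongside the pieces.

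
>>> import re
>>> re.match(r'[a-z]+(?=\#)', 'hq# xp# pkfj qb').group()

`match` is anchored at position 0; if the pattern doesn't fit there, it returns None.
The match spans [0:2] → 'hq'.

'hq'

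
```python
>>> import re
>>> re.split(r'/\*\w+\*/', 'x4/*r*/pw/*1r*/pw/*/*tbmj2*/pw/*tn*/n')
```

Matches to split on: at [2:7] → '/*r*/'; at [9:15] → '/*1r*/'; at [19:28] → '/*tbmj2*/'; at [30:36] → '/*tn*/'.
Each match becomes a cut point; 5 segments remain.

['x4', 'pw', 'pw/*', 'pw', 'n']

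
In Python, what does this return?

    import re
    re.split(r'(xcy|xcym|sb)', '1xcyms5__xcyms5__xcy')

`|` is ordered: at each position the engine commits to the first alternative that works.
Matches to split on: at [1:4] → 'xcy'; at [9:12] → 'xcy'; at [17:20] → 'xcy'.
With a capturing group present, the delimiter's captured portion is kept in the result list.

['1', 'xcy', 'ms5__', 'xcy', 'ms5__', 'xcy', '']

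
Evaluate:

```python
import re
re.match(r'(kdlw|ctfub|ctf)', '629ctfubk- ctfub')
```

`re.match` only tries the pattern at the start of the string.
Here the pattern fails at index 0, so the call returns None.

None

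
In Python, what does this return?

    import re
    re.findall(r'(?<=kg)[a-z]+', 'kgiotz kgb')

['iotz', 'b']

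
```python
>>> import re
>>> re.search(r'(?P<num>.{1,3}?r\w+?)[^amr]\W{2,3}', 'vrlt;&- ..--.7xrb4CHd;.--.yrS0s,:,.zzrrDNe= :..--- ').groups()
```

('vrl',)

The match spans [0:7] → 'vrlt;&-'.
Captured: group 1 = 'vrl'.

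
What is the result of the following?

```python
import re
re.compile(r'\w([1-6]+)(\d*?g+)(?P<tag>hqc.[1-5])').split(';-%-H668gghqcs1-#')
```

The pattern matches a word character; then one or more of a character in [1-6] (captured); then zero or more of a digit (lazy), then one or more of the literal 'g' (captured); then the literal 'hqc', then any character, then a character in [1-5] (captured as 'tag').
Matches to split on: at [4:15] → 'H668gghqcs1'.
`re.split` interleaves the captured-group text with the surrounding fragments.

[';-%-', '66', '8gg', 'hqcs1', '-#']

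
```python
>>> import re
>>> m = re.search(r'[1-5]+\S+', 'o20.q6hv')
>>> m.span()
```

Pattern: one or more of a character in [1-5]; then one or more of a non-whitespace character.
`re.search` tries every starting position until one works.
The match spans [1:8] → '20.q6hv'.

(1, 8)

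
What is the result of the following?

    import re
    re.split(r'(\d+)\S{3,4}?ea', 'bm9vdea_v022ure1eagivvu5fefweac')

['bm9vdea_v', '022', 'givvu', '5', 'c']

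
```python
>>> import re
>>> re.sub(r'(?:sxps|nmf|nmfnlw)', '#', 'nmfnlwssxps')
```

`|` is ordered: at each position the engine commits to the first alternative that works.
Matches: at [0:3] → 'nmf'; at [7:11] → 'sxps'.
Each match is replaced by '#'.

'#nlws#'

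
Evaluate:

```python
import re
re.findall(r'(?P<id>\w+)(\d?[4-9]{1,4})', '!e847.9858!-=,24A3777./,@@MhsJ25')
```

Pattern: one or more of a word character (captured as 'id'); then optionally a digit, then 1 to 4 of a character in [4-9] (captured).
With 2 capturing groups, `findall` returns a 2-tuple per match.

[('e84', '7'), ('985', '8'), ('24A377', '7'), ('MhsJ2', '5')]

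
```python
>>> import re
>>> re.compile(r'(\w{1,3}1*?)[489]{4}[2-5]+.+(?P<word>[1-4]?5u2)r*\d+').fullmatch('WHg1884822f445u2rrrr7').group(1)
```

'WHg1'

The pattern matches 1 to 3 of a word character, then zero or more of the literal '1' (lazy) (captured); then exactly 4 of one of [489], then one or more of a character in [2-5], then one or more of any character; then optionally a character in [1-4], then the literal '5u2' (captured as 'word'); then zero or more of a literal 'r', then one or more of a digit.
`fullmatch` succeeds only if the pattern covers the string from start to end.
The match spans [0:21] → 'WHg1884822f445u2rrrr7'.
Captured: group 1 = 'WHg1', group 2 = '5u2'.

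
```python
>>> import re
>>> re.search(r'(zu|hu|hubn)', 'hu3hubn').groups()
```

('hu',)

`re.search` scans for the first position where the pattern succeeds.
The match spans [0:2] → 'hu'.
Captured: group 1 = 'hu'.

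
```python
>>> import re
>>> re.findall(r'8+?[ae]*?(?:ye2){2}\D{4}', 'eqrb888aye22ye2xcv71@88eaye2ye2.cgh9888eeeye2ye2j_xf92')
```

The pattern matches one or more of a literal '8' (lazy); then zero or more of one of [ae] (lazy), then the literal 'ye2' repeated 2 times, then exactly 4 of a non-digit.
No capturing groups, so `findall` returns the 2 full match strings.

['88eaye2ye2.cgh', '888eeeye2ye2j_xf']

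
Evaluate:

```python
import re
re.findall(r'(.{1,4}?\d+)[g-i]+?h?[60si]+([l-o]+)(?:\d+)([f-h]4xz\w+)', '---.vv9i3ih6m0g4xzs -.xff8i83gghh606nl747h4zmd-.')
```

Pattern: 1 to 4 of any character (lazy), then one or more of a digit (captured); then one or more of a character in [g-i] (lazy); then optionally the literal 'h', then one or more of one of [60si]; then one or more of a character in [l-o] (captured); then one or more of a digit (non-capturing group); then a character in [f-h], then the literal '4xz', then one or more of a word character (captured).
With 3 capturing groups, `findall` returns a 3-tuple per match.

[('vv9i3', 'm', 'g4xzs')]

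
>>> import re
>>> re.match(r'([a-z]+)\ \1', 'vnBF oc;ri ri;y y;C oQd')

`\1` is not a pattern — it's the concrete string captured by group 1, re-applied verbatim.
With `match`, the pattern is implicitly anchored at the beginning.
Here the pattern fails at index 0, so the call returns None.

None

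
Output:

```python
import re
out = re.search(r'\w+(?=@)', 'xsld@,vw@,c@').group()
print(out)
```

The lookaround is zero-width — it requires the adjacent text to match without consuming it, so the asserted text isn't part of the match.
`re.search` tries every starting position until one works.
The match spans [0:4] → 'xsld'.

xsld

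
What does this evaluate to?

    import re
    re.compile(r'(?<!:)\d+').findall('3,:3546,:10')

Because the assertion is negative and zero-width, positions next to the forbidden text are skipped.
Walking the string: at [0:1] → '3'; at [4:7] → '546'; at [10:11] → '0'.
`findall` yields the raw match text (3 of them) because the pattern has no groups.

['3', '546', '0']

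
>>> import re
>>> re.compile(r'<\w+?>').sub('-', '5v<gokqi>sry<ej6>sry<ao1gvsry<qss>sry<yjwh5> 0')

Every occurrence is swapped for '-'.

'5v-sry-sry<ao1gvsry-sry- 0'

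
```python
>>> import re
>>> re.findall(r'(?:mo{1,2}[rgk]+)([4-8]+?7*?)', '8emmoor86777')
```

['8']

Pattern: the literal 'm', then 1 to 2 of the literal 'o', then one or more of one of [rgk] (non-capturing group); then one or more of a character in [4-8] (lazy), then zero or more of a literal '7' (lazy) (captured).
Scanning left to right: at [3:8] match 'moor8', group 1 = '8'.
`findall` collects group 1 from the one match (1 total).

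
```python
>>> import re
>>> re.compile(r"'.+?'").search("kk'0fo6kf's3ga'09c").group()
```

"'0fo6kf'"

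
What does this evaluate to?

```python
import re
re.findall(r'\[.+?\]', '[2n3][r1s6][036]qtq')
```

['[2n3]', '[r1s6]', '[036]']

A `+?`/`*?`/`{m,n}?` starts at its minimum and grows only as far as needed for what follows to match.
Scanning left to right: at [0:5] → '[2n3]'; at [5:11] → '[r1s6]'; at [11:16] → '[036]'.
`findall` yields the raw match text (3 of them) because the pattern has no groups.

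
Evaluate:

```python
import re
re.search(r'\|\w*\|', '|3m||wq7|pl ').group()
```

'|3m|'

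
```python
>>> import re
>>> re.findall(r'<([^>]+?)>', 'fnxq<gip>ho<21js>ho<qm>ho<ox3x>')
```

['gip', '21js', 'qm', 'ox3x']

Walking the string: at [4:9] match '<gip>', group 1 = 'gip'; at [11:17] match '<21js>', group 1 = '21js'; at [19:23] match '<qm>', group 1 = 'qm'; at [25:31] match '<ox3x>', group 1 = 'ox3x'.
`findall` collects group 1 from each match (4 total).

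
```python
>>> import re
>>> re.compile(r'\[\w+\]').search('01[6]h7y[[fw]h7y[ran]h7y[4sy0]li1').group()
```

'[6]'

Unlike `match`, `search` isn't anchored — it looks for the pattern anywhere in the string.
The match spans [2:5] → '[6]'.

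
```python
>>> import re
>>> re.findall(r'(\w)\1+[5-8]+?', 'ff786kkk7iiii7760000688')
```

['f', 'k', 'i', '0']

A backreference is literal: `\1` must see the identical characters the first group matched.
`findall` collects group 1 from each match (4 total).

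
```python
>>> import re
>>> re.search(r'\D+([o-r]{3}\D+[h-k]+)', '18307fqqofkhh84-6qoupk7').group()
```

This matches one or more of a non-digit; then exactly 3 of a character in [o-r], then one or more of a non-digit, then one or more of a character in [h-k] (captured).
`search` walks the string left to right and returns the first match it finds.
The match spans [5:13] → 'fqqofkhh'.
Captured: group 1 = 'qqofkhh'.

'fqqofkhh'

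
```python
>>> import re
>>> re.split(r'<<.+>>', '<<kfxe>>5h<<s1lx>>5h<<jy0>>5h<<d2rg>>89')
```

The string is cut at each match, leaving 2 pieces.

['', '89']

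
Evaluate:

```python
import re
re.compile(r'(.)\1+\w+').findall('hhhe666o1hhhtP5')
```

After group 1 captures some text, `\1` only succeeds where that same text appears again.
Scanning left to right: at [0:15] match 'hhhe666o1hhhtP5', group 1 = 'h'.
`findall` collects group 1 from the one match (1 total).

['h']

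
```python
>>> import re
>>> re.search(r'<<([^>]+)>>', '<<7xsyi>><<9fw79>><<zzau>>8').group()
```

'<<7xsyi>>'

Unlike `match`, `search` isn't anchored — it looks for the pattern anywhere in the string.
The match spans [0:9] → '<<7xsyi>>'.
Captured: group 1 = '7xsyi'.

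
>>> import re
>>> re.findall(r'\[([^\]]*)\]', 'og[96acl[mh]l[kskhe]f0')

['96acl[mh', 'kskhe']

Scanning left to right: at [2:12] match '[96acl[mh]', group 1 = '96acl[mh'; at [13:20] match '[kskhe]', group 1 = 'kskhe'.
With a single group, `findall` returns only what that group captured — 2 items.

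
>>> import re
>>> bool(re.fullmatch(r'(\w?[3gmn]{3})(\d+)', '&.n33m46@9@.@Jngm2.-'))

False

The pattern matches optionally a word character, then exactly 3 of one of [3gmn] (captured); then one or more of a digit (captured).
`fullmatch` succeeds only if the pattern covers the string from start to end.
Here the pattern can't cover the whole string, so the call returns None, and `bool(None)` is False.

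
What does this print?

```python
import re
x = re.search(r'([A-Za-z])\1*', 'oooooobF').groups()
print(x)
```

('o',)

`\1` is not a pattern — it's the concrete string captured by group 1, re-applied verbatim.
Unlike `match`, `search` isn't anchored — it looks for the pattern anywhere in the string.
The match spans [0:6] → 'oooooo'.
Captured: group 1 = 'o'.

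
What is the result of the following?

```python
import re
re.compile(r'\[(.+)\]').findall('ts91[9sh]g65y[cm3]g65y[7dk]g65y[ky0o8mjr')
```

['9sh]g65y[cm3]g65y[7dk']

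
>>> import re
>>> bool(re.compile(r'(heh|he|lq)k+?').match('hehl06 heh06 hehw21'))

False

`re.match` won't scan ahead — the pattern has to work from the very first character.
Here the pattern fails at index 0, so the call returns None, and `bool(None)` is False.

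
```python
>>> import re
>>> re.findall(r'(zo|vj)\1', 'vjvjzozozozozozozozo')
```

After group 1 captures some text, `\1` only succeeds where that same text appears again.
`findall` collects group 1 from each match (5 total).

['vj', 'zo', 'zo', 'zo', 'zo']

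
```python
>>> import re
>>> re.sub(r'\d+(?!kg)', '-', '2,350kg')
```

Because the assertion is negative and zero-width, positions next to the forbidden text are skipped.
Matches: at [0:1] → '2'; at [2:4] → '35'.
`sub` substitutes '-' at each match site.

'-,-0kg'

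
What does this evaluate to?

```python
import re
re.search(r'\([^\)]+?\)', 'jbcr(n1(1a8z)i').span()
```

`re.search` scans for the first position where the pattern succeeds.
The match spans [4:13] → '(n1(1a8z)'.

(4, 13)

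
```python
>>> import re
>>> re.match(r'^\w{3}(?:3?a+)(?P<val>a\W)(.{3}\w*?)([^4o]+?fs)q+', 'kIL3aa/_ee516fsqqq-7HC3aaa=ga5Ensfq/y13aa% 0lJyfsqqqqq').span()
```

(0, 18)

With `match`, the pattern is implicitly anchored at the beginning.
The match spans [0:18] → 'kIL3aa/_ee516fsqqq'.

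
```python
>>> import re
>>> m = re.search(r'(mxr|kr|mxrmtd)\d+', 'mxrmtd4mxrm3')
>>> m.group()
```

'mxrmtd4'

`re.search` tries every starting position until one works.
The match spans [0:7] → 'mxrmtd4'.
Captured: group 1 = 'mxrmtd'.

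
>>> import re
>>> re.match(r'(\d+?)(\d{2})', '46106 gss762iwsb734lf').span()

Pattern: one or more of a digit (lazy) (captured); then exactly 2 of a digit (captured).
The `?` after the quantifier makes it lazy — it takes as little as possible before letting the rest of the pattern try.
`re.match` won't scan ahead — the pattern has to work from the very first character.
The match spans [0:3] → '461'.
Captured: group 1 = '4', group 2 = '61'.

(0, 3)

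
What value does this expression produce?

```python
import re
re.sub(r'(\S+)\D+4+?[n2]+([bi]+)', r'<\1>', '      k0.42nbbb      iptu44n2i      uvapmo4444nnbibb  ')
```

Each match is replaced using the text its own group 1 captured.

'      <k0.42nbbb>      <uvapm>  '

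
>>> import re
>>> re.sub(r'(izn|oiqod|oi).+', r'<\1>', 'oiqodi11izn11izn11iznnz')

'<oiqod>'

Alternation isn't longest-match — the leftmost alternative that fits at this position is chosen.
Matches: at [0:23] → 'oiqodi11izn11izn11iznnz'.
The replacement refers to a captured group, so each match is rewritten using its own captured text.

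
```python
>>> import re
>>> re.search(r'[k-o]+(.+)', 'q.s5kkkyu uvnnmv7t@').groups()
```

('yu uvnnmv7t@',)

The match spans [4:19] → 'kkkyu uvnnmv7t@'.
Captured: group 1 = 'yu uvnnmv7t@'.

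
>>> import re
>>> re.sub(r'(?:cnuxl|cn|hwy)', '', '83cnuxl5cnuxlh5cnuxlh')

`|` is ordered: at each position the engine commits to the first alternative that works.
Matches: at [2:7] → 'cnuxl'; at [8:13] → 'cnuxl'; at [15:20] → 'cnuxl'.
`sub` substitutes '' at each match site.

'835h5h'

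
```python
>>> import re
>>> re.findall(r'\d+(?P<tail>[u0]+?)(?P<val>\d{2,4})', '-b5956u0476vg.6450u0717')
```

This matches one or more of a digit; then one or more of one of [u0] (lazy) (captured as 'tail'); then 2 to 4 of a digit (captured as 'val').
Lazy quantifiers expand one character at a time until the remainder of the pattern can match.
Matches: at [2:11] match '5956u0476', groups = ('u', '0476'); at [14:23] match '6450u0717', groups = ('u', '0717').
`findall` packs the 2 group values into a tuple for every match.

[('u', '0476'), ('u', '0717')]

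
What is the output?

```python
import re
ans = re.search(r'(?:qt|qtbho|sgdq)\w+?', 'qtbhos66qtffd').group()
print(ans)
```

qtb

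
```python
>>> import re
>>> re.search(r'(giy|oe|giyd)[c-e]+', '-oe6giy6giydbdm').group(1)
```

'giy'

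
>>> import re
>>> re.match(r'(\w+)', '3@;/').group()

Pattern: one or more of a word character (captured).
With `match`, the pattern is implicitly anchored at the beginning.
The match spans [0:1] → '3'.
Captured: group 1 = '3'.

'3'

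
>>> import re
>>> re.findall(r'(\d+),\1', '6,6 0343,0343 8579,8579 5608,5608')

['6', '0343', '8579', '5608']

The backreference `\1` re-matches whatever the first group consumed, character for character.
Because there's exactly one group, `findall` drops the full match and keeps group 1 from each hit.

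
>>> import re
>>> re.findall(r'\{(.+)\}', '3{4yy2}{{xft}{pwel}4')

Scanning left to right: at [1:19] match '{4yy2}{{xft}{pwel}', group 1 = '4yy2}{{xft}{pwel'.
`findall` collects group 1 from the one match (1 total).

['4yy2}{{xft}{pwel']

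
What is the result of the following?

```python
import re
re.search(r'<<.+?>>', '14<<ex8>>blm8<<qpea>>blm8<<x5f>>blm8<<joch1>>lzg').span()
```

(2, 9)

The match spans [2:9] → '<<ex8>>'.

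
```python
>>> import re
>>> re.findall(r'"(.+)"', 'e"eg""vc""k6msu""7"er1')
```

['eg""vc""k6msu""7']

Walking the string: at [1:19] match '"eg""vc""k6msu""7"', group 1 = 'eg""vc""k6msu""7'.
With a single group, `findall` returns only what that group captured — 1 item.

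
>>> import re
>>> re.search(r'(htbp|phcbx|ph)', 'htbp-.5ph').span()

`re.search` scans for the first position where the pattern succeeds.
The match spans [0:4] → 'htbp'.
Captured: group 1 = 'htbp'.

(0, 4)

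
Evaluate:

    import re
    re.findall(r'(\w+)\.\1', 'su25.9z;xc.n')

A backreference is literal: `\1` must see the identical characters the first group matched.
One capturing group, so `findall` returns just the captured substring from each match — 0 in all.
Nothing in the string satisfies the pattern, so the list is empty.

[]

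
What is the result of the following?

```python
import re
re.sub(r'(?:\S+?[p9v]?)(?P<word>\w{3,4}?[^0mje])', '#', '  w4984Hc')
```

'  #Hc'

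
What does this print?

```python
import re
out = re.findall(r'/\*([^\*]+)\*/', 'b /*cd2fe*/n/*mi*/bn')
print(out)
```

['cd2fe', 'mi']

Scanning left to right: at [2:11] match '/*cd2fe*/', group 1 = 'cd2fe'; at [12:18] match '/*mi*/', group 1 = 'mi'.
Because there's exactly one group, `findall` drops the full match and keeps group 1 from each hit.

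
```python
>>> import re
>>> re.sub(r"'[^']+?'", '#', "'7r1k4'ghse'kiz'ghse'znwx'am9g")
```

'#ghse#ghse#am9g'

Matches: at [0:7] → "'7r1k4'"; at [11:16] → "'kiz'"; at [20:26] → "'znwx'".
Each match is replaced by '#'.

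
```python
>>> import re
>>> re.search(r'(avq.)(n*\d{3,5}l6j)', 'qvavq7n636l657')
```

None

The pattern matches the literal 'avq', then any character (captured); then zero or more of the literal 'n', then 3 to 5 of a digit, then the literal 'l6j' (captured).
`search` walks the string left to right and returns the first match it finds.
Here no position works, so the call returns None.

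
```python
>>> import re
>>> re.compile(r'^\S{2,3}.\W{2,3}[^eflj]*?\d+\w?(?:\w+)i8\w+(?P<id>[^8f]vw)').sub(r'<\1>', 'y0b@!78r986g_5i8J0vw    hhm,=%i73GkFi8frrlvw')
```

Lazy quantifiers expand one character at a time until the remainder of the pattern can match.
The replacement refers to a captured group, so each match is rewritten using its own captured text.

'<0vw>    hhm,=%i73GkFi8frrlvw'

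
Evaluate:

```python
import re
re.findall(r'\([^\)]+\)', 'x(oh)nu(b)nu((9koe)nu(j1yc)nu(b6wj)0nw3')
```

['(oh)', '(b)', '((9koe)', '(j1yc)', '(b6wj)']

Scanning left to right: at [1:5] → '(oh)'; at [7:10] → '(b)'; at [12:19] → '((9koe)'; at [21:27] → '(j1yc)'; at [29:35] → '(b6wj)'.
No capturing groups, so `findall` returns the 5 full match strings.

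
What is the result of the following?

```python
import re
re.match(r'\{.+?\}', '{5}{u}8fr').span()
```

`match` is anchored at position 0; if the pattern doesn't fit there, it returns None.
The match spans [0:3] → '{5}'.

(0, 3)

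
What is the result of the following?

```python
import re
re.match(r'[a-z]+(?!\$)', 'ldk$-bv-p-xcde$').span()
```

Because the assertion is negative and zero-width, positions next to the forbidden text are skipped.
`match` is anchored at position 0; if the pattern doesn't fit there, it returns None.
The match spans [0:2] → 'ld'.

(0, 2)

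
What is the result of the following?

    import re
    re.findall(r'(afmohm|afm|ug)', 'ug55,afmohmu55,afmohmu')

Branches in `(...|...)` are attempted left-to-right; the first branch that allows the whole pattern to succeed is taken.
Scanning left to right: at [0:2] match 'ug', group 1 = 'ug'; at [5:11] match 'afmohm', group 1 = 'afmohm'; at [15:21] match 'afmohm', group 1 = 'afmohm'.
Because there's exactly one group, `findall` drops the full match and keeps group 1 from each hit.

['ug', 'afmohm', 'afmohm']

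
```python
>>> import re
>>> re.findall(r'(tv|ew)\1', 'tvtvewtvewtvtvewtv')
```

['tv', 'tv']

A backreference is literal: `\1` must see the identical characters the first group matched.
Matches: at [0:4] match 'tvtv', group 1 = 'tv'; at [10:14] match 'tvtv', group 1 = 'tv'.
Because there's exactly one group, `findall` drops the full match and keeps group 1 from each hit.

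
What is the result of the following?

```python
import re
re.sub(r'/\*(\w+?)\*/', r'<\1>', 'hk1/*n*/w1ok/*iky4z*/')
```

Matches: at [3:8] → '/*n*/'; at [12:21] → '/*iky4z*/'.
The replacement refers to a captured group, so each match is rewritten using its own captured text.

'hk1<n>w1ok<iky4z>'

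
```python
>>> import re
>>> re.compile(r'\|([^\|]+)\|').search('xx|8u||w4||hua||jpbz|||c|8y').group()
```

`re.search` scans for the first position where the pattern succeeds.
The match spans [2:6] → '|8u|'.
Captured: group 1 = '8u'.

'|8u|'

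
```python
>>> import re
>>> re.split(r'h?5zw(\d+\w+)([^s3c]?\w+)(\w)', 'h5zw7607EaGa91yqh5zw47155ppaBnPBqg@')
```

['', '7607EaGa91yqh5zw47155ppaBnPB', 'q', 'g', '@']

The pattern matches optionally a literal 'h', then the literal '5zw'; then one or more of a digit, then one or more of a word character (captured); then optionally any character except [s3c], then one or more of a word character (captured); then a word character (captured).
Matches to split on: at [0:34] → 'h5zw7607EaGa91yqh5zw47155ppaBnPBqg'.
Because the pattern has a capturing group, `split` also inserts each captured text between the pieces.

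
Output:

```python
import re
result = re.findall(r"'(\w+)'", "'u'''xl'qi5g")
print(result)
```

['u', 'xl']

One capturing group, so `findall` returns just the captured substring from each match — 2 in all.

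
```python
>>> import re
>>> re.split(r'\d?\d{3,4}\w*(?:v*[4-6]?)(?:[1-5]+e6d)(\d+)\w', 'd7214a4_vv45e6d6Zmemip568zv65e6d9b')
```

The pattern matches optionally a digit, then 3 to 4 of a digit, then zero or more of a word character; then zero or more of the literal 'v', then optionally a character in [4-6] (non-capturing group); then one or more of a character in [1-5], then the literal 'e6d' (non-capturing group); then one or more of a digit (captured); then a word character.
Matches to split on: at [1:34] → '7214a4_vv45e6d6Zmemip568zv65e6d9b'.
With a capturing group present, the delimiter's captured portion is kept in the result list.

['d', '9', '']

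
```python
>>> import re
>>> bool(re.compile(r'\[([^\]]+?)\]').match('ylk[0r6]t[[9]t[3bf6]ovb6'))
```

False

`match` is anchored at position 0; if the pattern doesn't fit there, it returns None.
Here the pattern fails at index 0, so the call returns None, and `bool(None)` is False.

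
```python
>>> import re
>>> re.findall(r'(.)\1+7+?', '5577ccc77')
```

A backreference is literal: `\1` must see the identical characters the first group matched.
Matches: at [0:3] match '557', group 1 = '5'; at [4:8] match 'ccc7', group 1 = 'c'.
`findall` collects group 1 from each match (2 total).

['5', 'c']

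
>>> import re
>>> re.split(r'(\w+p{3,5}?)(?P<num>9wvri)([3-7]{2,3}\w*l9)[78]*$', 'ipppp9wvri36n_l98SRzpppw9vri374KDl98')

['', 'ipppp', '9wvri', '36n_l98SRzpppw9vri374KDl9', '']

The pattern matches one or more of a word character, then 3 to 5 of the literal 'p' (lazy) (captured); then the literal '9w', then the literal 'vri' (captured as 'num'); then 2 to 3 of a character in [3-7], then zero or more of a word character, then the literal 'l9' (captured); then zero or more of one of [78]; then anchored at the end.
Matches to split on: at [0:36] → 'ipppp9wvri36n_l98SRzpppw9vri374KDl98'.
Because the pattern has a capturing group, `split` also inserts each captured text between the pieces.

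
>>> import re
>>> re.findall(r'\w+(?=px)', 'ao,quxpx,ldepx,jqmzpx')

['qux', 'lde', 'jqmz']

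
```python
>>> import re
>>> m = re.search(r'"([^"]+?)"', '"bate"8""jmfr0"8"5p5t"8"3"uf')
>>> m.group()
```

The match spans [0:6] → '"bate"'.

'"bate"'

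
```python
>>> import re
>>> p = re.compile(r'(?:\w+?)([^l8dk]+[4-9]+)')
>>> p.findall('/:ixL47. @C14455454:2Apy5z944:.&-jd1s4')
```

The pattern matches one or more of a word character (lazy) (non-capturing group); then one or more of any character except [l8dk], then one or more of a character in [4-9] (captured).
A `+?`/`*?`/`{m,n}?` starts at its minimum and grows only as far as needed for what follows to match.
Scanning left to right: at [2:29] match 'ixL47. @C14455454:2Apy5z944', group 1 = 'xL47. @C14455454:2Apy5z944'; at [33:38] match 'jd1s4', group 1 = '1s4'.
`findall` collects group 1 from each match (2 total).

['xL47. @C14455454:2Apy5z944', '1s4']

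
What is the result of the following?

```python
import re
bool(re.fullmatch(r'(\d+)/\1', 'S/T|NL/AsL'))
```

`fullmatch` succeeds only if the pattern covers the string from start to end.
Here there's no way to consume every character, so the call returns None, and `bool(None)` is False.

False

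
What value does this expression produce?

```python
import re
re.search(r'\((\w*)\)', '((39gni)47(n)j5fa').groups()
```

`search` walks the string left to right and returns the first match it finds.
The match spans [1:8] → '(39gni)'.
Captured: group 1 = '39gni'.

('39gni',)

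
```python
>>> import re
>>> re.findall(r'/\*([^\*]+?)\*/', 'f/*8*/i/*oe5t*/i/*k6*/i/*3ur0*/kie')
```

['8', 'oe5t', 'k6', '3ur0']

Matches: at [1:6] match '/*8*/', group 1 = '8'; at [7:15] match '/*oe5t*/', group 1 = 'oe5t'; at [16:22] match '/*k6*/', group 1 = 'k6'; at [23:31] match '/*3ur0*/', group 1 = '3ur0'.
With a single group, `findall` returns only what that group captured — 4 items.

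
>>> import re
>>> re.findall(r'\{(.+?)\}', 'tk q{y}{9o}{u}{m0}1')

The `?` after the quantifier makes it lazy — it takes as little as possible before letting the rest of the pattern try.
`findall` collects group 1 from each match (4 total).

['y', '9o', 'u', 'm0']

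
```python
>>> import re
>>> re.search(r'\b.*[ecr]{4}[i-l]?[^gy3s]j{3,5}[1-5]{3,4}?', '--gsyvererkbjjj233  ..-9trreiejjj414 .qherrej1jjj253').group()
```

'gsyvererkbjjj233  ..-9trreiejjj414 .qherrej1jjj253'

The match spans [2:52] → 'gsyvererkbjjj233  ..-9trreiejjj414 .qherrej1jjj253'.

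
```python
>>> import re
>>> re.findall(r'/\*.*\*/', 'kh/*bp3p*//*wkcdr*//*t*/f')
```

With no groups in the pattern, `findall` gives back each whole match — 1 here.

['/*bp3p*//*wkcdr*//*t*/']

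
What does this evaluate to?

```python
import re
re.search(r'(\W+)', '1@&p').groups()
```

The match spans [1:3] → '@&'.
Captured: group 1 = '@&'.

('@&',)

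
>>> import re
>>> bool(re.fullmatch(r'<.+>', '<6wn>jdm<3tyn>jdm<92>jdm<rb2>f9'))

False

`re.fullmatch` requires the pattern to consume the entire string.
Here there's no way to consume every character, so the call returns None, and `bool(None)` is False.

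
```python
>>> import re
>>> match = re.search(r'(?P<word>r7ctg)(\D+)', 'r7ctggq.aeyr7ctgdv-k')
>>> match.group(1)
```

'r7ctg'

The match spans [0:12] → 'r7ctggq.aeyr'.
Captured: group 1 = 'r7ctg', group 2 = 'gq.aeyr'.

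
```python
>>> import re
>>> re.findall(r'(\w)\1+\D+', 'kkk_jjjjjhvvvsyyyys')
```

`\1` has to match the exact text group 1 already captured.
Walking the string: at [0:19] match 'kkk_jjjjjhvvvsyyyys', group 1 = 'k'.
Because there's exactly one group, `findall` drops the full match and keeps group 1 from the one hit.

['k']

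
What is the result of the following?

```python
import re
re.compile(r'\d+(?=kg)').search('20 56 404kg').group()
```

The positive lookaround only admits positions where the adjacent text matches; those characters stay outside the span.
`search` walks the string left to right and returns the first match it finds.
The match spans [6:9] → '404'.

'404'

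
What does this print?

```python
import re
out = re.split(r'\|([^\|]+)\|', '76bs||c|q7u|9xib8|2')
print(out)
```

['76bs|', 'c', 'q7u', '9xib8', '2']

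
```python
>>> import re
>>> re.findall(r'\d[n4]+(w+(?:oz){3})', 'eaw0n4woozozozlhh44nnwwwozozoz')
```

['wwwozozoz']

Pattern: a digit; then one or more of one of [n4]; then one or more of the literal 'w', then the literal 'oz' repeated 3 times (captured).
One capturing group, so `findall` returns just the captured substring from the one match — 1 in all.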